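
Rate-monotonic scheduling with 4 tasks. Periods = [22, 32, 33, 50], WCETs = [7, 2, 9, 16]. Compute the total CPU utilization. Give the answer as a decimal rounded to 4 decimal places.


Compute individual utilizations (exact fractions):
  Task 1: C/T = 7/22 (approx. 0.3182)
  Task 2: C/T = 2/32 = 1/16 (approx. 0.0625)
  Task 3: C/T = 9/33 = 3/11 (approx. 0.2727)
  Task 4: C/T = 16/50 = 8/25 (approx. 0.32)
Total utilization U = 7/22 + 1/16 + 3/11 + 8/25 = 4283/4400
Rounded to 4 decimal places: U = 0.9734
RM (Liu & Layland) bound for 4 tasks = 0.756828; compare with U = 4283/4400 (approx. 0.973409)
bound < U <= 1, so the RM sufficient condition is not met (inconclusive; an exact test such as response-time analysis is needed).

0.9734


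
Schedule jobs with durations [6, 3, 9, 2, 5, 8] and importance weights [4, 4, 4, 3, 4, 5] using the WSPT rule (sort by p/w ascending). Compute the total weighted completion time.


Compute p/w ratios and sort ascending (WSPT): [(2, 3), (3, 4), (5, 4), (6, 4), (8, 5), (9, 4)]
Compute weighted completion times:
  Job (p=2,w=3): C=2, w*C=3*2=6
  Job (p=3,w=4): C=5, w*C=4*5=20
  Job (p=5,w=4): C=10, w*C=4*10=40
  Job (p=6,w=4): C=16, w*C=4*16=64
  Job (p=8,w=5): C=24, w*C=5*24=120
  Job (p=9,w=4): C=33, w*C=4*33=132
Total weighted completion time = 382

382


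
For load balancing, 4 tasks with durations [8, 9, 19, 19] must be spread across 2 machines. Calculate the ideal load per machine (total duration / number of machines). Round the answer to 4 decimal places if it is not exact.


Total processing time = 8 + 9 + 19 + 19 = 55
Number of machines = 2
Ideal balanced load = 55 / 2 = 27.5

27.5


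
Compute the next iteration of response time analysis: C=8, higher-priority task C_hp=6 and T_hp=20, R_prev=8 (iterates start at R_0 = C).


R_next = C + ceil(R_prev / T_hp) * C_hp
ceil(8 / 20) = ceil(0.4) = 1
Interference = 1 * 6 = 6
R_next = 8 + 6 = 14

14


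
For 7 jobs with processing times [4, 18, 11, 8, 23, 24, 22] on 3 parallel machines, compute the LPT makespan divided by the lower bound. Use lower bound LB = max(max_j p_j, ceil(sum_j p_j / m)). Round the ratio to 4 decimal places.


LPT order: [24, 23, 22, 18, 11, 8, 4]
Machine loads after assignment: [36, 34, 40]
LPT makespan = 40
Lower bound = max(max_job, ceil(total/3)) = max(24, 37) = 37
Ratio = 40 / 37 = 1.0811

1.0811


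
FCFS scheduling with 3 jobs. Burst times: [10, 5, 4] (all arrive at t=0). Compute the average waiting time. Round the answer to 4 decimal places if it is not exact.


FCFS order (as given): [10, 5, 4]
Waiting times:
  Job 1: wait = 0
  Job 2: wait = 10
  Job 3: wait = 15
Sum of waiting times = 25
Average waiting time = 25/3 = 8.3333

8.3333


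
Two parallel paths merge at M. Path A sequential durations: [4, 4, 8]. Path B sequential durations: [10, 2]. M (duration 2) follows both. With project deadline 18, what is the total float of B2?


Forward pass: ES(B2) = sum of predecessors on chain B = 10
EF = ES + duration = 10 + 2 = 12
Backward pass: LF(M) = deadline = 18; LS(M) = 18 - 2 = 16
LF(B2) = LS(M) - sum(successors on chain B) = 16 - 0 = 16
LS = LF - duration = 16 - 2 = 14
Total float = LS - ES = 14 - 10 = 4

4


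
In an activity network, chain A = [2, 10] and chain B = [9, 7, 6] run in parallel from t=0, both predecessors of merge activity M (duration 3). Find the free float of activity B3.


ES(B3) = sum of predecessors on chain B = 16
EF(B3) = ES + duration = 16 + 6 = 22
Successor of B3 is M. ES(M) = max(sum(A), sum(B)) = max(12, 22) = 22
Free float = ES(successor) - EF(current) = 22 - 22 = 0

0


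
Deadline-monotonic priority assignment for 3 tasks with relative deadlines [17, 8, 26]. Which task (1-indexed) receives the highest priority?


Sort tasks by relative deadline (ascending):
  Task 2: deadline = 8
  Task 1: deadline = 17
  Task 3: deadline = 26
Priority order (highest first): [2, 1, 3]
Highest priority task = 2

2


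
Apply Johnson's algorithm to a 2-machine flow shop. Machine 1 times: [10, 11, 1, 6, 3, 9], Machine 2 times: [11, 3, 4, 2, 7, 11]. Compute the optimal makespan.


Apply Johnson's rule:
  Group 1 (a <= b): [(3, 1, 4), (5, 3, 7), (6, 9, 11), (1, 10, 11)]
  Group 2 (a > b): [(2, 11, 3), (4, 6, 2)]
Optimal job order: [3, 5, 6, 1, 2, 4]
Schedule:
  Job 3: M1 done at 1, M2 done at 5
  Job 5: M1 done at 4, M2 done at 12
  Job 6: M1 done at 13, M2 done at 24
  Job 1: M1 done at 23, M2 done at 35
  Job 2: M1 done at 34, M2 done at 38
  Job 4: M1 done at 40, M2 done at 42
Makespan = 42

42


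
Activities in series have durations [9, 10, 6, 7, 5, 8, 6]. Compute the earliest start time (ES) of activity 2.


Activity 2 starts after activities 1 through 1 complete.
Predecessor durations: [9]
ES = 9 = 9

9


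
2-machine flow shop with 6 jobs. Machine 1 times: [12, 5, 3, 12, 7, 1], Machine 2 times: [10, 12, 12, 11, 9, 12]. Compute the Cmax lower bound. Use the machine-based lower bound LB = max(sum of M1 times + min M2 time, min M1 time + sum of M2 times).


LB1 = sum(M1 times) + min(M2 times) = 40 + 9 = 49
LB2 = min(M1 times) + sum(M2 times) = 1 + 66 = 67
Lower bound = max(LB1, LB2) = max(49, 67) = 67

67


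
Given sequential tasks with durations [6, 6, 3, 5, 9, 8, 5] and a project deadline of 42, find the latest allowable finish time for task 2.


LF(activity 2) = deadline - sum of successor durations
Successors: activities 3 through 7 with durations [3, 5, 9, 8, 5]
Sum of successor durations = 30
LF = 42 - 30 = 12

12


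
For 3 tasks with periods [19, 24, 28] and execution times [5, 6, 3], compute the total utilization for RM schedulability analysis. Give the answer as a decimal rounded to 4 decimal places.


Compute individual utilizations (exact fractions):
  Task 1: C/T = 5/19 (approx. 0.2632)
  Task 2: C/T = 6/24 = 1/4 (approx. 0.25)
  Task 3: C/T = 3/28 (approx. 0.1071)
Total utilization U = 5/19 + 1/4 + 3/28 = 165/266
Rounded to 4 decimal places: U = 0.6203
RM (Liu & Layland) bound for 3 tasks = 0.779763; compare with U = 165/266 (approx. 0.620301)
U <= bound, so schedulable by RM sufficient condition.

0.6203


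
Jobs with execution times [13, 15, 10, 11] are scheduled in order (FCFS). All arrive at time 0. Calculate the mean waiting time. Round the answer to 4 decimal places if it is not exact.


FCFS order (as given): [13, 15, 10, 11]
Waiting times:
  Job 1: wait = 0
  Job 2: wait = 13
  Job 3: wait = 28
  Job 4: wait = 38
Sum of waiting times = 79
Average waiting time = 79/4 = 19.75

19.75


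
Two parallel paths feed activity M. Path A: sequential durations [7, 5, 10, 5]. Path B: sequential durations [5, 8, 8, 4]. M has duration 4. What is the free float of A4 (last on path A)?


ES(A4) = sum of predecessors on chain A = 22
EF(A4) = ES + duration = 22 + 5 = 27
Successor of A4 is M. ES(M) = max(sum(A), sum(B)) = max(27, 25) = 27
Free float = ES(successor) - EF(current) = 27 - 27 = 0

0


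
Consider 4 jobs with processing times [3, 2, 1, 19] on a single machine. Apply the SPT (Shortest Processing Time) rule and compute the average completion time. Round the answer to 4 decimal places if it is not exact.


Sort jobs by processing time (SPT order): [1, 2, 3, 19]
Compute completion times sequentially:
  Job 1: processing = 1, completes at 1
  Job 2: processing = 2, completes at 3
  Job 3: processing = 3, completes at 6
  Job 4: processing = 19, completes at 25
Sum of completion times = 35
Average completion time = 35/4 = 8.75

8.75


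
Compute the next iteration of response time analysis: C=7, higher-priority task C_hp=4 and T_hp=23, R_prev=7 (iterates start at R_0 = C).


R_next = C + ceil(R_prev / T_hp) * C_hp
ceil(7 / 23) = ceil(0.3043) = 1
Interference = 1 * 4 = 4
R_next = 7 + 4 = 11

11


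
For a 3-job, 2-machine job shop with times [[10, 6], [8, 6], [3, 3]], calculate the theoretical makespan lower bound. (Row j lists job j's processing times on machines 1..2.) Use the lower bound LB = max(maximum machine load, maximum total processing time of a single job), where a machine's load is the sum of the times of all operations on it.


Machine loads:
  Machine 1: 10 + 8 + 3 = 21
  Machine 2: 6 + 6 + 3 = 15
Max machine load = 21
Job totals:
  Job 1: 16
  Job 2: 14
  Job 3: 6
Max job total = 16
Lower bound = max(21, 16) = 21

21


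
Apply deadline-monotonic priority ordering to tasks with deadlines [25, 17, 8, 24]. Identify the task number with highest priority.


Sort tasks by relative deadline (ascending):
  Task 3: deadline = 8
  Task 2: deadline = 17
  Task 4: deadline = 24
  Task 1: deadline = 25
Priority order (highest first): [3, 2, 4, 1]
Highest priority task = 3

3


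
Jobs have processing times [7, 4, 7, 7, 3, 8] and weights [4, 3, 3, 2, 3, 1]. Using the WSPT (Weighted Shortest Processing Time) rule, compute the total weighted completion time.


Compute p/w ratios and sort ascending (WSPT): [(3, 3), (4, 3), (7, 4), (7, 3), (7, 2), (8, 1)]
Compute weighted completion times:
  Job (p=3,w=3): C=3, w*C=3*3=9
  Job (p=4,w=3): C=7, w*C=3*7=21
  Job (p=7,w=4): C=14, w*C=4*14=56
  Job (p=7,w=3): C=21, w*C=3*21=63
  Job (p=7,w=2): C=28, w*C=2*28=56
  Job (p=8,w=1): C=36, w*C=1*36=36
Total weighted completion time = 241

241


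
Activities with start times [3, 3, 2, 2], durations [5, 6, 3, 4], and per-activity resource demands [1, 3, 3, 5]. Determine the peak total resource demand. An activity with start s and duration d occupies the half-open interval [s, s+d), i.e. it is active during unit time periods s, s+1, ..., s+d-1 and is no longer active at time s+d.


Each activity i is active on [start_i, start_i + duration_i).
Compute total resource usage per time slot:
  t=0: active resources = [], total = 0
  t=1: active resources = [], total = 0
  t=2: active resources = [3, 5], total = 8
  t=3: active resources = [1, 3, 3, 5], total = 12
  t=4: active resources = [1, 3, 3, 5], total = 12
  t=5: active resources = [1, 3, 5], total = 9
  t=6: active resources = [1, 3], total = 4
  t=7: active resources = [1, 3], total = 4
  t=8: active resources = [3], total = 3
Peak resource demand = 12

12


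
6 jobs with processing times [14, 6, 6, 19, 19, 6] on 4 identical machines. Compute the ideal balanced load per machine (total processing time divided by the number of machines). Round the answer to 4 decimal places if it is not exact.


Total processing time = 14 + 6 + 6 + 19 + 19 + 6 = 70
Number of machines = 4
Ideal balanced load = 70 / 4 = 17.5

17.5


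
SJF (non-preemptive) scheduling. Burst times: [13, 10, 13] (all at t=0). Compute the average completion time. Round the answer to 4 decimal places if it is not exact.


SJF order (ascending): [10, 13, 13]
Completion times:
  Job 1: burst=10, C=10
  Job 2: burst=13, C=23
  Job 3: burst=13, C=36
Average completion = 69/3 = 23.0

23.0


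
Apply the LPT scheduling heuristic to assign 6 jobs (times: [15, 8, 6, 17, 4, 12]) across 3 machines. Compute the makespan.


Sort jobs in decreasing order (LPT): [17, 15, 12, 8, 6, 4]
Assign each job to the least loaded machine:
  Machine 1: jobs [17, 4], load = 21
  Machine 2: jobs [15, 6], load = 21
  Machine 3: jobs [12, 8], load = 20
Makespan = max load = 21

21


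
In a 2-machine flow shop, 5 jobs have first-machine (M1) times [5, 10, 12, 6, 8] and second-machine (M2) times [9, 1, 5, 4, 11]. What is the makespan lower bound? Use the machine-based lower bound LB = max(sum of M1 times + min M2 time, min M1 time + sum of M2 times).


LB1 = sum(M1 times) + min(M2 times) = 41 + 1 = 42
LB2 = min(M1 times) + sum(M2 times) = 5 + 30 = 35
Lower bound = max(LB1, LB2) = max(42, 35) = 42

42


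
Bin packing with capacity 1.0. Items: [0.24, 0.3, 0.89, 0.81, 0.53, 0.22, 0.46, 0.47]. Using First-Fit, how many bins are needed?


Place items sequentially using First-Fit:
  Item 0.24 -> new Bin 1
  Item 0.3 -> Bin 1 (now 0.54)
  Item 0.89 -> new Bin 2
  Item 0.81 -> new Bin 3
  Item 0.53 -> new Bin 4
  Item 0.22 -> Bin 1 (now 0.76)
  Item 0.46 -> Bin 4 (now 0.99)
  Item 0.47 -> new Bin 5
Total bins used = 5

5


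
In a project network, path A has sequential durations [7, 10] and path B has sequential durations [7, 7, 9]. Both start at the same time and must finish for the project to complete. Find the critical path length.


Path A total = 7 + 10 = 17
Path B total = 7 + 7 + 9 = 23
Critical path = longest path = max(17, 23) = 23

23


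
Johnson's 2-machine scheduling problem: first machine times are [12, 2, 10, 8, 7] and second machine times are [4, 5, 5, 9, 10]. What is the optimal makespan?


Apply Johnson's rule:
  Group 1 (a <= b): [(2, 2, 5), (5, 7, 10), (4, 8, 9)]
  Group 2 (a > b): [(3, 10, 5), (1, 12, 4)]
Optimal job order: [2, 5, 4, 3, 1]
Schedule:
  Job 2: M1 done at 2, M2 done at 7
  Job 5: M1 done at 9, M2 done at 19
  Job 4: M1 done at 17, M2 done at 28
  Job 3: M1 done at 27, M2 done at 33
  Job 1: M1 done at 39, M2 done at 43
Makespan = 43

43


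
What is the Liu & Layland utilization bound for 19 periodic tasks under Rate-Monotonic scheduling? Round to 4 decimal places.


Compute 2^(1/19) = 1.0371550444
Subtract 1: 1.0371550444 - 1 = 0.0371550444
Multiply by n: 19 * 0.0371550444 = 0.7059458436
Round to 4 dp: 0.7059

0.7059


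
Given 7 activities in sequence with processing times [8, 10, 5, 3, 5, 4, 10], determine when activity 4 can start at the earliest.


Activity 4 starts after activities 1 through 3 complete.
Predecessor durations: [8, 10, 5]
ES = 8 + 10 + 5 = 23

23


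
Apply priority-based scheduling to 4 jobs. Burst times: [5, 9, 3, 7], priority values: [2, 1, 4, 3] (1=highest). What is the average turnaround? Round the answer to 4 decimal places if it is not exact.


Sort by priority (ascending = highest first):
Order: [(1, 9), (2, 5), (3, 7), (4, 3)]
Completion times:
  Priority 1, burst=9, C=9
  Priority 2, burst=5, C=14
  Priority 3, burst=7, C=21
  Priority 4, burst=3, C=24
Average turnaround = 68/4 = 17.0

17.0


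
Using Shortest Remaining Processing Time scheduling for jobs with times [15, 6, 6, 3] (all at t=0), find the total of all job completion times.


Since all jobs arrive at t=0, SRPT equals SPT ordering.
SPT order: [3, 6, 6, 15]
Completion times:
  Job 1: p=3, C=3
  Job 2: p=6, C=9
  Job 3: p=6, C=15
  Job 4: p=15, C=30
Total completion time = 3 + 9 + 15 + 30 = 57

57


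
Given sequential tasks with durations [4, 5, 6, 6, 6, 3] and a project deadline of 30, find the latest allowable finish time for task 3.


LF(activity 3) = deadline - sum of successor durations
Successors: activities 4 through 6 with durations [6, 6, 3]
Sum of successor durations = 15
LF = 30 - 15 = 15

15


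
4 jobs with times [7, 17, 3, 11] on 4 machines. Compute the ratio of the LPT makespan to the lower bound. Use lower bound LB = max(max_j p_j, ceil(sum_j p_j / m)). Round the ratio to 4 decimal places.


LPT order: [17, 11, 7, 3]
Machine loads after assignment: [17, 11, 7, 3]
LPT makespan = 17
Lower bound = max(max_job, ceil(total/4)) = max(17, 10) = 17
Ratio = 17 / 17 = 1.0

1.0


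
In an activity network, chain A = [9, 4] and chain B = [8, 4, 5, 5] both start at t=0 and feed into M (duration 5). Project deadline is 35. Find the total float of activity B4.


Forward pass: ES(B4) = sum of predecessors on chain B = 17
EF = ES + duration = 17 + 5 = 22
Backward pass: LF(M) = deadline = 35; LS(M) = 35 - 5 = 30
LF(B4) = LS(M) - sum(successors on chain B) = 30 - 0 = 30
LS = LF - duration = 30 - 5 = 25
Total float = LS - ES = 25 - 17 = 8

8


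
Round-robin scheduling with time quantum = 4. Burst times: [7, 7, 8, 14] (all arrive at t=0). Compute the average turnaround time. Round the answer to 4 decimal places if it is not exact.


Time quantum = 4
Execution trace:
  J1 runs 4 units, time = 4
  J2 runs 4 units, time = 8
  J3 runs 4 units, time = 12
  J4 runs 4 units, time = 16
  J1 runs 3 units, time = 19
  J2 runs 3 units, time = 22
  J3 runs 4 units, time = 26
  J4 runs 4 units, time = 30
  J4 runs 4 units, time = 34
  J4 runs 2 units, time = 36
Finish times: [19, 22, 26, 36]
Average turnaround = 103/4 = 25.75

25.75


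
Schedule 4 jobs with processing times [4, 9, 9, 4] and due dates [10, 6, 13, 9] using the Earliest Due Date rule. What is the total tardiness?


Sort by due date (EDD order): [(9, 6), (4, 9), (4, 10), (9, 13)]
Compute completion times and tardiness:
  Job 1: p=9, d=6, C=9, tardiness=max(0,9-6)=3
  Job 2: p=4, d=9, C=13, tardiness=max(0,13-9)=4
  Job 3: p=4, d=10, C=17, tardiness=max(0,17-10)=7
  Job 4: p=9, d=13, C=26, tardiness=max(0,26-13)=13
Total tardiness = 27

27


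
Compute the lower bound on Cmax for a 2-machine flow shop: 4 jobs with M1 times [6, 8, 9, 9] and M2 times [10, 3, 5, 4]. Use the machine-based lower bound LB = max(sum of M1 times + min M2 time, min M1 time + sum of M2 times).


LB1 = sum(M1 times) + min(M2 times) = 32 + 3 = 35
LB2 = min(M1 times) + sum(M2 times) = 6 + 22 = 28
Lower bound = max(LB1, LB2) = max(35, 28) = 35

35


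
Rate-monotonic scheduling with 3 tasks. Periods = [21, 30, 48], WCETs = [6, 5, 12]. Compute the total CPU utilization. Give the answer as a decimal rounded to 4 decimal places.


Compute individual utilizations (exact fractions):
  Task 1: C/T = 6/21 = 2/7 (approx. 0.2857)
  Task 2: C/T = 5/30 = 1/6 (approx. 0.1667)
  Task 3: C/T = 12/48 = 1/4 (approx. 0.25)
Total utilization U = 2/7 + 1/6 + 1/4 = 59/84
Rounded to 4 decimal places: U = 0.7024
RM (Liu & Layland) bound for 3 tasks = 0.779763; compare with U = 59/84 (approx. 0.702381)
U <= bound, so schedulable by RM sufficient condition.

0.7024


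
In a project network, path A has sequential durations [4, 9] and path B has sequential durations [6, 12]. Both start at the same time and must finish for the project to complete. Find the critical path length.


Path A total = 4 + 9 = 13
Path B total = 6 + 12 = 18
Critical path = longest path = max(13, 18) = 18

18


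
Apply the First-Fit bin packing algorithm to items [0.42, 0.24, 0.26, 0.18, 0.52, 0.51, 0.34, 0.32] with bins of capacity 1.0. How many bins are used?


Place items sequentially using First-Fit:
  Item 0.42 -> new Bin 1
  Item 0.24 -> Bin 1 (now 0.66)
  Item 0.26 -> Bin 1 (now 0.92)
  Item 0.18 -> new Bin 2
  Item 0.52 -> Bin 2 (now 0.7)
  Item 0.51 -> new Bin 3
  Item 0.34 -> Bin 3 (now 0.85)
  Item 0.32 -> new Bin 4
Total bins used = 4

4


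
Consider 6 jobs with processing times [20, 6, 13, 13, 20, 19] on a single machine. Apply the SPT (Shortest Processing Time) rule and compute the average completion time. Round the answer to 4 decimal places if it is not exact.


Sort jobs by processing time (SPT order): [6, 13, 13, 19, 20, 20]
Compute completion times sequentially:
  Job 1: processing = 6, completes at 6
  Job 2: processing = 13, completes at 19
  Job 3: processing = 13, completes at 32
  Job 4: processing = 19, completes at 51
  Job 5: processing = 20, completes at 71
  Job 6: processing = 20, completes at 91
Sum of completion times = 270
Average completion time = 270/6 = 45.0

45.0


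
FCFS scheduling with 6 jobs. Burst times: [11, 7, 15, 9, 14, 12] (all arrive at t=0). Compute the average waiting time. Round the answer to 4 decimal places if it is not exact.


FCFS order (as given): [11, 7, 15, 9, 14, 12]
Waiting times:
  Job 1: wait = 0
  Job 2: wait = 11
  Job 3: wait = 18
  Job 4: wait = 33
  Job 5: wait = 42
  Job 6: wait = 56
Sum of waiting times = 160
Average waiting time = 160/6 = 26.6667

26.6667


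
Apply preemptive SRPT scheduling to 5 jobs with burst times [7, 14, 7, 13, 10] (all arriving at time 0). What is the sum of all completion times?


Since all jobs arrive at t=0, SRPT equals SPT ordering.
SPT order: [7, 7, 10, 13, 14]
Completion times:
  Job 1: p=7, C=7
  Job 2: p=7, C=14
  Job 3: p=10, C=24
  Job 4: p=13, C=37
  Job 5: p=14, C=51
Total completion time = 7 + 14 + 24 + 37 + 51 = 133

133


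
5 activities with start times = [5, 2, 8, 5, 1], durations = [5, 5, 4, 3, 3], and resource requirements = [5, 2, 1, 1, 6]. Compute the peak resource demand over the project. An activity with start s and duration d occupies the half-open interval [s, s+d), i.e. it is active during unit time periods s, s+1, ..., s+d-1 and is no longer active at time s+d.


Each activity i is active on [start_i, start_i + duration_i).
Compute total resource usage per time slot:
  t=0: active resources = [], total = 0
  t=1: active resources = [6], total = 6
  t=2: active resources = [2, 6], total = 8
  t=3: active resources = [2, 6], total = 8
  t=4: active resources = [2], total = 2
  t=5: active resources = [5, 2, 1], total = 8
  t=6: active resources = [5, 2, 1], total = 8
  t=7: active resources = [5, 1], total = 6
  t=8: active resources = [5, 1], total = 6
  t=9: active resources = [5, 1], total = 6
  t=10: active resources = [1], total = 1
  t=11: active resources = [1], total = 1
Peak resource demand = 8

8


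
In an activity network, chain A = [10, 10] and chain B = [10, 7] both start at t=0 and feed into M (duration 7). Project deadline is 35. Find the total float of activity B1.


Forward pass: ES(B1) = sum of predecessors on chain B = 0
EF = ES + duration = 0 + 10 = 10
Backward pass: LF(M) = deadline = 35; LS(M) = 35 - 7 = 28
LF(B1) = LS(M) - sum(successors on chain B) = 28 - 7 = 21
LS = LF - duration = 21 - 10 = 11
Total float = LS - ES = 11 - 0 = 11

11


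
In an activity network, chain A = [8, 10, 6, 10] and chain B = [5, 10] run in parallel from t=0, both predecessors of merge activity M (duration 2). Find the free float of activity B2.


ES(B2) = sum of predecessors on chain B = 5
EF(B2) = ES + duration = 5 + 10 = 15
Successor of B2 is M. ES(M) = max(sum(A), sum(B)) = max(34, 15) = 34
Free float = ES(successor) - EF(current) = 34 - 15 = 19

19


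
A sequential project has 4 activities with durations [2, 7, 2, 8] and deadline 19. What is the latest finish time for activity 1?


LF(activity 1) = deadline - sum of successor durations
Successors: activities 2 through 4 with durations [7, 2, 8]
Sum of successor durations = 17
LF = 19 - 17 = 2

2


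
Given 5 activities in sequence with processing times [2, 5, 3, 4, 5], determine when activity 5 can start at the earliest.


Activity 5 starts after activities 1 through 4 complete.
Predecessor durations: [2, 5, 3, 4]
ES = 2 + 5 + 3 + 4 = 14

14


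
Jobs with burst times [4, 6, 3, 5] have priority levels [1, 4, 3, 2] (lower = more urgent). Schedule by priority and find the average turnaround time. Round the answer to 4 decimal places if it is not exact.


Sort by priority (ascending = highest first):
Order: [(1, 4), (2, 5), (3, 3), (4, 6)]
Completion times:
  Priority 1, burst=4, C=4
  Priority 2, burst=5, C=9
  Priority 3, burst=3, C=12
  Priority 4, burst=6, C=18
Average turnaround = 43/4 = 10.75

10.75


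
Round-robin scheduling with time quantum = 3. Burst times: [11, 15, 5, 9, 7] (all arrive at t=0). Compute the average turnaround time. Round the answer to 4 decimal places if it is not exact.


Time quantum = 3
Execution trace:
  J1 runs 3 units, time = 3
  J2 runs 3 units, time = 6
  J3 runs 3 units, time = 9
  J4 runs 3 units, time = 12
  J5 runs 3 units, time = 15
  J1 runs 3 units, time = 18
  J2 runs 3 units, time = 21
  J3 runs 2 units, time = 23
  J4 runs 3 units, time = 26
  J5 runs 3 units, time = 29
  J1 runs 3 units, time = 32
  J2 runs 3 units, time = 35
  J4 runs 3 units, time = 38
  J5 runs 1 units, time = 39
  J1 runs 2 units, time = 41
  J2 runs 3 units, time = 44
  J2 runs 3 units, time = 47
Finish times: [41, 47, 23, 38, 39]
Average turnaround = 188/5 = 37.6

37.6


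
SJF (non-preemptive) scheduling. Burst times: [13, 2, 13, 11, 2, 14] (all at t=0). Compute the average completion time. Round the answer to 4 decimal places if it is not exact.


SJF order (ascending): [2, 2, 11, 13, 13, 14]
Completion times:
  Job 1: burst=2, C=2
  Job 2: burst=2, C=4
  Job 3: burst=11, C=15
  Job 4: burst=13, C=28
  Job 5: burst=13, C=41
  Job 6: burst=14, C=55
Average completion = 145/6 = 24.1667

24.1667


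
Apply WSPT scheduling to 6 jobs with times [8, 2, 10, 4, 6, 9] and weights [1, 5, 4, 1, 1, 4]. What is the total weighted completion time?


Compute p/w ratios and sort ascending (WSPT): [(2, 5), (9, 4), (10, 4), (4, 1), (6, 1), (8, 1)]
Compute weighted completion times:
  Job (p=2,w=5): C=2, w*C=5*2=10
  Job (p=9,w=4): C=11, w*C=4*11=44
  Job (p=10,w=4): C=21, w*C=4*21=84
  Job (p=4,w=1): C=25, w*C=1*25=25
  Job (p=6,w=1): C=31, w*C=1*31=31
  Job (p=8,w=1): C=39, w*C=1*39=39
Total weighted completion time = 233

233


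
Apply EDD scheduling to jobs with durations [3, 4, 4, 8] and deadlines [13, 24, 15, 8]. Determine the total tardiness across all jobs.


Sort by due date (EDD order): [(8, 8), (3, 13), (4, 15), (4, 24)]
Compute completion times and tardiness:
  Job 1: p=8, d=8, C=8, tardiness=max(0,8-8)=0
  Job 2: p=3, d=13, C=11, tardiness=max(0,11-13)=0
  Job 3: p=4, d=15, C=15, tardiness=max(0,15-15)=0
  Job 4: p=4, d=24, C=19, tardiness=max(0,19-24)=0
Total tardiness = 0

0


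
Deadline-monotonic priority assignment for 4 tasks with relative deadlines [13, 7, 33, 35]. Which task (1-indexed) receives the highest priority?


Sort tasks by relative deadline (ascending):
  Task 2: deadline = 7
  Task 1: deadline = 13
  Task 3: deadline = 33
  Task 4: deadline = 35
Priority order (highest first): [2, 1, 3, 4]
Highest priority task = 2

2


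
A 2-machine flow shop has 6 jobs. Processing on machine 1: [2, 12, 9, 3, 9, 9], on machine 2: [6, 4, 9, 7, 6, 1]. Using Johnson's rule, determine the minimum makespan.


Apply Johnson's rule:
  Group 1 (a <= b): [(1, 2, 6), (4, 3, 7), (3, 9, 9)]
  Group 2 (a > b): [(5, 9, 6), (2, 12, 4), (6, 9, 1)]
Optimal job order: [1, 4, 3, 5, 2, 6]
Schedule:
  Job 1: M1 done at 2, M2 done at 8
  Job 4: M1 done at 5, M2 done at 15
  Job 3: M1 done at 14, M2 done at 24
  Job 5: M1 done at 23, M2 done at 30
  Job 2: M1 done at 35, M2 done at 39
  Job 6: M1 done at 44, M2 done at 45
Makespan = 45

45


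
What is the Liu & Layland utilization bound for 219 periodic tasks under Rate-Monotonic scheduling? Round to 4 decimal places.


Compute 2^(1/219) = 1.0031700697
Subtract 1: 1.0031700697 - 1 = 0.0031700697
Multiply by n: 219 * 0.0031700697 = 0.6942452643
Round to 4 dp: 0.6942

0.6942


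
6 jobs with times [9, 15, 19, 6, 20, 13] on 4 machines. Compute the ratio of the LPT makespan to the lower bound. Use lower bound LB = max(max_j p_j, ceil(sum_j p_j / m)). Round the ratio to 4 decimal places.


LPT order: [20, 19, 15, 13, 9, 6]
Machine loads after assignment: [20, 19, 21, 22]
LPT makespan = 22
Lower bound = max(max_job, ceil(total/4)) = max(20, 21) = 21
Ratio = 22 / 21 = 1.0476

1.0476


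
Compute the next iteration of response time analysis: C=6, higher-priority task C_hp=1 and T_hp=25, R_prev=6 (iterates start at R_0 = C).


R_next = C + ceil(R_prev / T_hp) * C_hp
ceil(6 / 25) = ceil(0.24) = 1
Interference = 1 * 1 = 1
R_next = 6 + 1 = 7

7


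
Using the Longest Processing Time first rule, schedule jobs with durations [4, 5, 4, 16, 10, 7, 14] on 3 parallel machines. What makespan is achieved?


Sort jobs in decreasing order (LPT): [16, 14, 10, 7, 5, 4, 4]
Assign each job to the least loaded machine:
  Machine 1: jobs [16, 4], load = 20
  Machine 2: jobs [14, 5], load = 19
  Machine 3: jobs [10, 7, 4], load = 21
Makespan = max load = 21

21


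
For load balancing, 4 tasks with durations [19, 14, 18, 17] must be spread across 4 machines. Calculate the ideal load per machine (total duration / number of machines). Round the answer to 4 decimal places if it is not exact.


Total processing time = 19 + 14 + 18 + 17 = 68
Number of machines = 4
Ideal balanced load = 68 / 4 = 17.0

17.0


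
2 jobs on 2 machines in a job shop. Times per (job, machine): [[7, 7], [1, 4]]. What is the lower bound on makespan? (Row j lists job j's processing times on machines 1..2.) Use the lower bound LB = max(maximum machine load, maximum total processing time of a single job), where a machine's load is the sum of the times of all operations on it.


Machine loads:
  Machine 1: 7 + 1 = 8
  Machine 2: 7 + 4 = 11
Max machine load = 11
Job totals:
  Job 1: 14
  Job 2: 5
Max job total = 14
Lower bound = max(11, 14) = 14

14


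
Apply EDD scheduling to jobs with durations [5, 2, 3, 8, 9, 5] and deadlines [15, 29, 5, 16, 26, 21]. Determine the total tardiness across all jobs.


Sort by due date (EDD order): [(3, 5), (5, 15), (8, 16), (5, 21), (9, 26), (2, 29)]
Compute completion times and tardiness:
  Job 1: p=3, d=5, C=3, tardiness=max(0,3-5)=0
  Job 2: p=5, d=15, C=8, tardiness=max(0,8-15)=0
  Job 3: p=8, d=16, C=16, tardiness=max(0,16-16)=0
  Job 4: p=5, d=21, C=21, tardiness=max(0,21-21)=0
  Job 5: p=9, d=26, C=30, tardiness=max(0,30-26)=4
  Job 6: p=2, d=29, C=32, tardiness=max(0,32-29)=3
Total tardiness = 7

7


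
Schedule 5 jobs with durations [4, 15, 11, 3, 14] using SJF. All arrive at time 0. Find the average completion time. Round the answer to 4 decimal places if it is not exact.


SJF order (ascending): [3, 4, 11, 14, 15]
Completion times:
  Job 1: burst=3, C=3
  Job 2: burst=4, C=7
  Job 3: burst=11, C=18
  Job 4: burst=14, C=32
  Job 5: burst=15, C=47
Average completion = 107/5 = 21.4

21.4


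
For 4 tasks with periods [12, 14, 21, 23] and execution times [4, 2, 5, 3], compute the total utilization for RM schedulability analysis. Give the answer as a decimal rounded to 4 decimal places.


Compute individual utilizations (exact fractions):
  Task 1: C/T = 4/12 = 1/3 (approx. 0.3333)
  Task 2: C/T = 2/14 = 1/7 (approx. 0.1429)
  Task 3: C/T = 5/21 (approx. 0.2381)
  Task 4: C/T = 3/23 (approx. 0.1304)
Total utilization U = 1/3 + 1/7 + 5/21 + 3/23 = 136/161
Rounded to 4 decimal places: U = 0.8447
RM (Liu & Layland) bound for 4 tasks = 0.756828; compare with U = 136/161 (approx. 0.844720)
bound < U <= 1, so the RM sufficient condition is not met (inconclusive; an exact test such as response-time analysis is needed).

0.8447


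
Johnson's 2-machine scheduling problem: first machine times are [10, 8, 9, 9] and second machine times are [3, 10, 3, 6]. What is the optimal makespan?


Apply Johnson's rule:
  Group 1 (a <= b): [(2, 8, 10)]
  Group 2 (a > b): [(4, 9, 6), (1, 10, 3), (3, 9, 3)]
Optimal job order: [2, 4, 1, 3]
Schedule:
  Job 2: M1 done at 8, M2 done at 18
  Job 4: M1 done at 17, M2 done at 24
  Job 1: M1 done at 27, M2 done at 30
  Job 3: M1 done at 36, M2 done at 39
Makespan = 39

39


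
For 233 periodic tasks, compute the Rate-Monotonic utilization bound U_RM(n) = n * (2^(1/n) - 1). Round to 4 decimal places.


Compute 2^(1/233) = 1.0029793100
Subtract 1: 1.0029793100 - 1 = 0.0029793100
Multiply by n: 233 * 0.0029793100 = 0.6941792300
Round to 4 dp: 0.6942

0.6942


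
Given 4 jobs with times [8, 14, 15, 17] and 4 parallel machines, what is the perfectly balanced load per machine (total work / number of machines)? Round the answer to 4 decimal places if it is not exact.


Total processing time = 8 + 14 + 15 + 17 = 54
Number of machines = 4
Ideal balanced load = 54 / 4 = 13.5

13.5


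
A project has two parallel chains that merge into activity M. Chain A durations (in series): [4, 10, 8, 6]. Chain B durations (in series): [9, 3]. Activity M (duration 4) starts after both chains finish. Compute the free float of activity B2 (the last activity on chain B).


ES(B2) = sum of predecessors on chain B = 9
EF(B2) = ES + duration = 9 + 3 = 12
Successor of B2 is M. ES(M) = max(sum(A), sum(B)) = max(28, 12) = 28
Free float = ES(successor) - EF(current) = 28 - 12 = 16

16


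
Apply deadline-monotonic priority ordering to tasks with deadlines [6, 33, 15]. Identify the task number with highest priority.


Sort tasks by relative deadline (ascending):
  Task 1: deadline = 6
  Task 3: deadline = 15
  Task 2: deadline = 33
Priority order (highest first): [1, 3, 2]
Highest priority task = 1

1


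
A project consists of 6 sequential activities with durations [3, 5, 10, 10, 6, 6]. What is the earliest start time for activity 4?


Activity 4 starts after activities 1 through 3 complete.
Predecessor durations: [3, 5, 10]
ES = 3 + 5 + 10 = 18

18


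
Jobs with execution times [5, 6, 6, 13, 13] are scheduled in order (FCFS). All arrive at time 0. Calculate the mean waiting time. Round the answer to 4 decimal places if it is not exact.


FCFS order (as given): [5, 6, 6, 13, 13]
Waiting times:
  Job 1: wait = 0
  Job 2: wait = 5
  Job 3: wait = 11
  Job 4: wait = 17
  Job 5: wait = 30
Sum of waiting times = 63
Average waiting time = 63/5 = 12.6

12.6


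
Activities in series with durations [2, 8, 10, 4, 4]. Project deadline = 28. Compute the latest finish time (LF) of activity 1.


LF(activity 1) = deadline - sum of successor durations
Successors: activities 2 through 5 with durations [8, 10, 4, 4]
Sum of successor durations = 26
LF = 28 - 26 = 2

2


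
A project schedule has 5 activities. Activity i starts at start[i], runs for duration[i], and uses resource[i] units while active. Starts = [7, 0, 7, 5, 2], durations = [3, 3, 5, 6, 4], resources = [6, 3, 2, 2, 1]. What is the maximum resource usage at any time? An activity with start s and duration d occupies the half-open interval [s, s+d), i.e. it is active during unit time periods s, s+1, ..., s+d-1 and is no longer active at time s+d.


Each activity i is active on [start_i, start_i + duration_i).
Compute total resource usage per time slot:
  t=0: active resources = [3], total = 3
  t=1: active resources = [3], total = 3
  t=2: active resources = [3, 1], total = 4
  t=3: active resources = [1], total = 1
  t=4: active resources = [1], total = 1
  t=5: active resources = [2, 1], total = 3
  t=6: active resources = [2], total = 2
  t=7: active resources = [6, 2, 2], total = 10
  t=8: active resources = [6, 2, 2], total = 10
  t=9: active resources = [6, 2, 2], total = 10
  t=10: active resources = [2, 2], total = 4
  t=11: active resources = [2], total = 2
Peak resource demand = 10

10


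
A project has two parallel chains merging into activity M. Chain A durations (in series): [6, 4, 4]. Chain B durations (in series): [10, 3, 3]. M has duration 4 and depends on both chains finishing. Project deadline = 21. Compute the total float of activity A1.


Forward pass: ES(A1) = sum of predecessors on chain A = 0
EF = ES + duration = 0 + 6 = 6
Backward pass: LF(M) = deadline = 21; LS(M) = 21 - 4 = 17
LF(A1) = LS(M) - sum(successors on chain A) = 17 - 8 = 9
LS = LF - duration = 9 - 6 = 3
Total float = LS - ES = 3 - 0 = 3

3


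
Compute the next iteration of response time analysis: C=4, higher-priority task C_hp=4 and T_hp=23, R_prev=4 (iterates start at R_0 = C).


R_next = C + ceil(R_prev / T_hp) * C_hp
ceil(4 / 23) = ceil(0.1739) = 1
Interference = 1 * 4 = 4
R_next = 4 + 4 = 8

8


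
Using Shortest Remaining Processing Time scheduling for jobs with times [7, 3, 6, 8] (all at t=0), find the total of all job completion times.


Since all jobs arrive at t=0, SRPT equals SPT ordering.
SPT order: [3, 6, 7, 8]
Completion times:
  Job 1: p=3, C=3
  Job 2: p=6, C=9
  Job 3: p=7, C=16
  Job 4: p=8, C=24
Total completion time = 3 + 9 + 16 + 24 = 52

52


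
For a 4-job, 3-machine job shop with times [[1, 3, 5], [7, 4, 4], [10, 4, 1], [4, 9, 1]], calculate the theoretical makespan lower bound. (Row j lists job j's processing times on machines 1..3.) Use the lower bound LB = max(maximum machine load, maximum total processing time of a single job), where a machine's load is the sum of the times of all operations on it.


Machine loads:
  Machine 1: 1 + 7 + 10 + 4 = 22
  Machine 2: 3 + 4 + 4 + 9 = 20
  Machine 3: 5 + 4 + 1 + 1 = 11
Max machine load = 22
Job totals:
  Job 1: 9
  Job 2: 15
  Job 3: 15
  Job 4: 14
Max job total = 15
Lower bound = max(22, 15) = 22

22


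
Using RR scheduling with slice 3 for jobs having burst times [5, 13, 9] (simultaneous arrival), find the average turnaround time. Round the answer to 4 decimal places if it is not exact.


Time quantum = 3
Execution trace:
  J1 runs 3 units, time = 3
  J2 runs 3 units, time = 6
  J3 runs 3 units, time = 9
  J1 runs 2 units, time = 11
  J2 runs 3 units, time = 14
  J3 runs 3 units, time = 17
  J2 runs 3 units, time = 20
  J3 runs 3 units, time = 23
  J2 runs 3 units, time = 26
  J2 runs 1 units, time = 27
Finish times: [11, 27, 23]
Average turnaround = 61/3 = 20.3333

20.3333


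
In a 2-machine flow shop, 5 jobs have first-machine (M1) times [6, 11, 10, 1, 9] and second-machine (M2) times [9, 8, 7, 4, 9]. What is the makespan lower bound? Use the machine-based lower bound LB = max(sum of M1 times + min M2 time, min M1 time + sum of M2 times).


LB1 = sum(M1 times) + min(M2 times) = 37 + 4 = 41
LB2 = min(M1 times) + sum(M2 times) = 1 + 37 = 38
Lower bound = max(LB1, LB2) = max(41, 38) = 41

41


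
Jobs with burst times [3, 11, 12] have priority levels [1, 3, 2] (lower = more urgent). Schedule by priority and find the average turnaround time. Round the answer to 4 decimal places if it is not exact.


Sort by priority (ascending = highest first):
Order: [(1, 3), (2, 12), (3, 11)]
Completion times:
  Priority 1, burst=3, C=3
  Priority 2, burst=12, C=15
  Priority 3, burst=11, C=26
Average turnaround = 44/3 = 14.6667

14.6667


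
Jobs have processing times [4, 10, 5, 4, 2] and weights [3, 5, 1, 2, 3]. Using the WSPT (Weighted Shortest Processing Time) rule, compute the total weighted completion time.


Compute p/w ratios and sort ascending (WSPT): [(2, 3), (4, 3), (10, 5), (4, 2), (5, 1)]
Compute weighted completion times:
  Job (p=2,w=3): C=2, w*C=3*2=6
  Job (p=4,w=3): C=6, w*C=3*6=18
  Job (p=10,w=5): C=16, w*C=5*16=80
  Job (p=4,w=2): C=20, w*C=2*20=40
  Job (p=5,w=1): C=25, w*C=1*25=25
Total weighted completion time = 169

169


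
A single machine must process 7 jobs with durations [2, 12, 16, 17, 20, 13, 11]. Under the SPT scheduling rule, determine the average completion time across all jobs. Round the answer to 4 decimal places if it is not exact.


Sort jobs by processing time (SPT order): [2, 11, 12, 13, 16, 17, 20]
Compute completion times sequentially:
  Job 1: processing = 2, completes at 2
  Job 2: processing = 11, completes at 13
  Job 3: processing = 12, completes at 25
  Job 4: processing = 13, completes at 38
  Job 5: processing = 16, completes at 54
  Job 6: processing = 17, completes at 71
  Job 7: processing = 20, completes at 91
Sum of completion times = 294
Average completion time = 294/7 = 42.0

42.0


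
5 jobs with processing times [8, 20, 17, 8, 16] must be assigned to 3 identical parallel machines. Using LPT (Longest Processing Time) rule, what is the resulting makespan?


Sort jobs in decreasing order (LPT): [20, 17, 16, 8, 8]
Assign each job to the least loaded machine:
  Machine 1: jobs [20], load = 20
  Machine 2: jobs [17, 8], load = 25
  Machine 3: jobs [16, 8], load = 24
Makespan = max load = 25

25


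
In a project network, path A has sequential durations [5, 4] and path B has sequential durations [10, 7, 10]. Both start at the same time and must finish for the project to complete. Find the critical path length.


Path A total = 5 + 4 = 9
Path B total = 10 + 7 + 10 = 27
Critical path = longest path = max(9, 27) = 27

27


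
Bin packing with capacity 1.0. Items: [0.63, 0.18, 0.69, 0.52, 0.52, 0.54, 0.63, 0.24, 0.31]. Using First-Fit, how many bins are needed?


Place items sequentially using First-Fit:
  Item 0.63 -> new Bin 1
  Item 0.18 -> Bin 1 (now 0.81)
  Item 0.69 -> new Bin 2
  Item 0.52 -> new Bin 3
  Item 0.52 -> new Bin 4
  Item 0.54 -> new Bin 5
  Item 0.63 -> new Bin 6
  Item 0.24 -> Bin 2 (now 0.93)
  Item 0.31 -> Bin 3 (now 0.83)
Total bins used = 6

6


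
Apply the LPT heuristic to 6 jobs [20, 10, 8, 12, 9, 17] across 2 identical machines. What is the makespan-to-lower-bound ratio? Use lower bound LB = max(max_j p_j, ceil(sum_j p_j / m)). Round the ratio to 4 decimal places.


LPT order: [20, 17, 12, 10, 9, 8]
Machine loads after assignment: [38, 38]
LPT makespan = 38
Lower bound = max(max_job, ceil(total/2)) = max(20, 38) = 38
Ratio = 38 / 38 = 1.0

1.0
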